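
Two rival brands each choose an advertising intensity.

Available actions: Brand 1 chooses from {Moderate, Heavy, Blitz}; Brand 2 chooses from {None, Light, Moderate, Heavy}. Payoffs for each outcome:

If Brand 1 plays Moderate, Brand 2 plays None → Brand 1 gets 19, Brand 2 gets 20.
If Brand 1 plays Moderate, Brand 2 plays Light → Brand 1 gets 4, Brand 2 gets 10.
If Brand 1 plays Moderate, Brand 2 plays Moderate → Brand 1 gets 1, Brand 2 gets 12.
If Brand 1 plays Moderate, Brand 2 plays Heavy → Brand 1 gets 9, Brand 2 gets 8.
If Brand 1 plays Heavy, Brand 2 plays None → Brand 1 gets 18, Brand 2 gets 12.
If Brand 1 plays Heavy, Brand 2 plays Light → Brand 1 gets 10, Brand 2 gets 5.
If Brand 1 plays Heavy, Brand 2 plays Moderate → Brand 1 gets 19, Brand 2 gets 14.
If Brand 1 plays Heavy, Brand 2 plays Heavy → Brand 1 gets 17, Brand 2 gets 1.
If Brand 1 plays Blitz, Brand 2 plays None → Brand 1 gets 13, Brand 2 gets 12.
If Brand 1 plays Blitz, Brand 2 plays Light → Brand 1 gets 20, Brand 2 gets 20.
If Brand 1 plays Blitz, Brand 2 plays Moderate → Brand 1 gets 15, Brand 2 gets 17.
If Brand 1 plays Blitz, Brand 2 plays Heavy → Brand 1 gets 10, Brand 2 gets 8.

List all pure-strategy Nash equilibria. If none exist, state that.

Check each profile: it is a Nash equilibrium iff no player can strictly gain by switching unilaterally.
(Moderate, None): Brand 1 gets 19, best alternative 18; Brand 2 gets 20, best alternative 12. No profitable deviation — NE.
(Moderate, Light): Brand 1 can switch to Heavy (4 → 10). Not NE.
(Moderate, Moderate): Brand 1 can switch to Heavy (1 → 19). Not NE.
(Moderate, Heavy): Brand 1 can switch to Heavy (9 → 17). Not NE.
(Heavy, None): Brand 1 can switch to Moderate (18 → 19). Not NE.
(Heavy, Light): Brand 1 can switch to Blitz (10 → 20). Not NE.
(Heavy, Moderate): Brand 1 gets 19, best alternative 15; Brand 2 gets 14, best alternative 12. No profitable deviation — NE.
(Heavy, Heavy): Brand 2 can switch to None (1 → 12). Not NE.
(Blitz, Light): Brand 1 gets 20, best alternative 10; Brand 2 gets 20, best alternative 17. No profitable deviation — NE.
(The remaining 3 profiles each have a profitable deviation by the same check.)

The pure Nash equilibria are (Moderate, None); (Heavy, Moderate); (Blitz, Light).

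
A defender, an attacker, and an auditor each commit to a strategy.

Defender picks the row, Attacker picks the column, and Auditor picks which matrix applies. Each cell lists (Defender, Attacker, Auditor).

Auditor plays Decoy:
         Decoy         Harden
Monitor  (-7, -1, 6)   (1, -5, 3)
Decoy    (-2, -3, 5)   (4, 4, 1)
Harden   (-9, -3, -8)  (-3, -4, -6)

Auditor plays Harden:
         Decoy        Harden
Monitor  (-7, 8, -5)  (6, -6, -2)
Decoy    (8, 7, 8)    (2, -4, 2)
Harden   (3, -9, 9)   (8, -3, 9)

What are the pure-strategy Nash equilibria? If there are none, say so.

Pure-strategy Nash equilibria: (Decoy, Decoy, Harden); (Harden, Harden, Harden)

Check each profile: it is a Nash equilibrium iff no player can strictly gain by switching unilaterally.
(Monitor, Decoy, Decoy): Defender can switch to Decoy (-7 → -2). Not NE.
(Monitor, Decoy, Harden): Defender can switch to Decoy (-7 → 8). Not NE.
(Monitor, Harden, Decoy): Defender can switch to Decoy (1 → 4). Not NE.
(Monitor, Harden, Harden): Defender can switch to Harden (6 → 8). Not NE.
(Decoy, Decoy, Decoy): Attacker can switch to Harden (-3 → 4). Not NE.
(Decoy, Decoy, Harden): Defender gets 8, best alternative 3; Attacker gets 7, best alternative -4; Auditor gets 8, best alternative 5. No profitable deviation — NE.
(Decoy, Harden, Decoy): Auditor can switch to Harden (1 → 2). Not NE.
(Decoy, Harden, Harden): Defender can switch to Monitor (2 → 6). Not NE.
(Harden, Decoy, Decoy): Defender can switch to Monitor (-9 → -7). Not NE.
(Harden, Decoy, Harden): Defender can switch to Decoy (3 → 8). Not NE.
(Harden, Harden, Decoy): Defender can switch to Monitor (-3 → 1). Not NE.
(Harden, Harden, Harden): Defender gets 8, best alternative 6; Attacker gets -3, best alternative -9; Auditor gets 9, best alternative -6. No profitable deviation — NE.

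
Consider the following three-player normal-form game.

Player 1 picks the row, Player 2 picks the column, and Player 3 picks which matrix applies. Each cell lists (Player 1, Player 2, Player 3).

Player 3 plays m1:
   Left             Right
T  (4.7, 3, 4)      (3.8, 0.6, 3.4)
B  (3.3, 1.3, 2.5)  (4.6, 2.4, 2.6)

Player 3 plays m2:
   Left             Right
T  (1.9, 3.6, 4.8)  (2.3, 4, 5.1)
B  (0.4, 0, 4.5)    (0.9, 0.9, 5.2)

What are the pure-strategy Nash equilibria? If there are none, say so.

(T, Left, m1): Player 3 can switch to m2 (4 → 4.8). Not NE.
(T, Left, m2): Player 2 can switch to Right (3.6 → 4). Not NE.
(T, Right, m1): Player 1 can switch to B (3.8 → 4.6). Not NE.
(T, Right, m2): Player 1 gets 2.3, best alternative 0.9; Player 2 gets 4, best alternative 3.6; Player 3 gets 5.1, best alternative 3.4. No profitable deviation — NE.
(B, Left, m1): Player 1 can switch to T (3.3 → 4.7). Not NE.
(B, Left, m2): Player 1 can switch to T (0.4 → 1.9). Not NE.
(B, Right, m1): Player 3 can switch to m2 (2.6 → 5.2). Not NE.
(B, Right, m2): Player 1 can switch to T (0.9 → 2.3). Not NE.

(T, Right, m2)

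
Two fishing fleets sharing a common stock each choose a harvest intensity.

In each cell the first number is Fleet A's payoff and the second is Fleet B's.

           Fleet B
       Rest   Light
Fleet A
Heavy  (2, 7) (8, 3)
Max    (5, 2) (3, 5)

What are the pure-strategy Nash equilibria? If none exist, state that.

There is no pure-strategy Nash equilibrium.

(Heavy, Rest): Fleet A can switch to Max (2 → 5). Not NE.
(Heavy, Light): Fleet B can switch to Rest (3 → 7). Not NE.
(Max, Rest): Fleet B can switch to Light (2 → 5). Not NE.
(Max, Light): Fleet A can switch to Heavy (3 → 8). Not NE.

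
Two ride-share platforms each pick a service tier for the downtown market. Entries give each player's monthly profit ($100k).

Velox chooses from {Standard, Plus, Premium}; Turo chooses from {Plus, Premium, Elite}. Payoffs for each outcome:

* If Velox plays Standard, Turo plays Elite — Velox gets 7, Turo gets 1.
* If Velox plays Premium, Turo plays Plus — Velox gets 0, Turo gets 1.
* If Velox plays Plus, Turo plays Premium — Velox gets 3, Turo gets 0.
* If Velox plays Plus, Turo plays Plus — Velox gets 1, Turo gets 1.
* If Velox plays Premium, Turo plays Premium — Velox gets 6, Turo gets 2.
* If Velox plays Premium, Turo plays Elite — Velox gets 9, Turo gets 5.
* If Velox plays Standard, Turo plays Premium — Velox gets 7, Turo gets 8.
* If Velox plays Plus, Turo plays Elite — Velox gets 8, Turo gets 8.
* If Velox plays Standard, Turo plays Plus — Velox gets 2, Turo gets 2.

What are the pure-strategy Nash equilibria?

Pure-strategy Nash equilibria: (Standard, Premium), (Premium, Elite)

(Standard, Plus): Turo can switch to Premium (2 → 8). Not NE.
(Standard, Premium): Velox gets 7, best alternative 6; Turo gets 8, best alternative 2. No profitable deviation — NE.
(Standard, Elite): Velox can switch to Plus (7 → 8). Not NE.
(Plus, Plus): Velox can switch to Standard (1 → 2). Not NE.
(Plus, Premium): Velox can switch to Standard (3 → 7). Not NE.
(Plus, Elite): Velox can switch to Premium (8 → 9). Not NE.
(Premium, Plus): Velox can switch to Standard (0 → 2). Not NE.
(Premium, Premium): Velox can switch to Standard (6 → 7). Not NE.
(Premium, Elite): Velox gets 9, best alternative 8; Turo gets 5, best alternative 2. No profitable deviation — NE.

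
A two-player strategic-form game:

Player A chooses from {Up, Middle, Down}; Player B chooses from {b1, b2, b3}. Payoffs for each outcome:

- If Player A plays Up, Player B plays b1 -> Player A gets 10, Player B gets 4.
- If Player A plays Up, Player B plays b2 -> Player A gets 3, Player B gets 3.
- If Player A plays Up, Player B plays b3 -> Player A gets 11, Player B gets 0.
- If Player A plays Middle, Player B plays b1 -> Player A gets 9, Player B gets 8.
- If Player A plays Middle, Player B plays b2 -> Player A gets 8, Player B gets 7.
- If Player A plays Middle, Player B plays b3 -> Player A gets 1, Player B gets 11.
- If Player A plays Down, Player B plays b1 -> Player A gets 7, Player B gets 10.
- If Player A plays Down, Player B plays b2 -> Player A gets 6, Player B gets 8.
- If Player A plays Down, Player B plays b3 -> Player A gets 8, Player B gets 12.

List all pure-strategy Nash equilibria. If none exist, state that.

(Up, b1): Player A gets 10, best alternative 9; Player B gets 4, best alternative 3. No profitable deviation — NE.
(Up, b2): Player A can switch to Middle (3 → 8). Not NE.
(Up, b3): Player B can switch to b1 (0 → 4). Not NE.
(Middle, b1): Player A can switch to Up (9 → 10). Not NE.
(Middle, b2): Player B can switch to b1 (7 → 8). Not NE.
(Middle, b3): Player A can switch to Up (1 → 11). Not NE.
(Down, b1): Player A can switch to Up (7 → 10). Not NE.
(Down, b2): Player A can switch to Middle (6 → 8). Not NE.
(Down, b3): Player A can switch to Up (8 → 11). Not NE.

(Up, b1)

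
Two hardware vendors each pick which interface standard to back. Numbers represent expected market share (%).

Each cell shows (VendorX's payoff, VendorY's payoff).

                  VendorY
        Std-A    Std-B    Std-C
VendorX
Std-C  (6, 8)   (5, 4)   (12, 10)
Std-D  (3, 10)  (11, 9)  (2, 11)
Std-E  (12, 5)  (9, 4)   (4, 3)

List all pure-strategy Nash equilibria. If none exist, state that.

(Std-C, Std-A): VendorX can switch to Std-E (6 → 12). Not NE.
(Std-C, Std-B): VendorX can switch to Std-D (5 → 11). Not NE.
(Std-C, Std-C): VendorX gets 12, best alternative 4; VendorY gets 10, best alternative 8. No profitable deviation — NE.
(Std-D, Std-A): VendorX can switch to Std-C (3 → 6). Not NE.
(Std-D, Std-B): VendorY can switch to Std-A (9 → 10). Not NE.
(Std-D, Std-C): VendorX can switch to Std-C (2 → 12). Not NE.
(Std-E, Std-A): VendorX gets 12, best alternative 6; VendorY gets 5, best alternative 4. No profitable deviation — NE.
(Std-E, Std-B): VendorX can switch to Std-D (9 → 11). Not NE.
(The remaining 1 profile has a profitable deviation by the same check.)

Pure-strategy Nash equilibria: (Std-C, Std-C), (Std-E, Std-A)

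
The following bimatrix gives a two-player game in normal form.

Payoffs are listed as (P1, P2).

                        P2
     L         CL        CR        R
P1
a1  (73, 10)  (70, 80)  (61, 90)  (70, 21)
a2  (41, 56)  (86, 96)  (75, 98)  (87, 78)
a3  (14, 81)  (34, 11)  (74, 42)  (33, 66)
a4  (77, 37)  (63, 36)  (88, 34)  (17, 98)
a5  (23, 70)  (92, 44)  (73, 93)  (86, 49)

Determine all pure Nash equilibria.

P1 against L: payoffs 73, 41, 14, 77, 23 → best response a4.
P1 against CL: payoffs 70, 86, 34, 63, 92 → best response a5.
P1 against CR: payoffs 61, 75, 74, 88, 73 → best response a4.
P1 against R: payoffs 70, 87, 33, 17, 86 → best response a2.
P2 against a1: payoffs 10, 80, 90, 21 → best response CR.
P2 against a2: payoffs 56, 96, 98, 78 → best response CR.
P2 against a3: payoffs 81, 11, 42, 66 → best response L.
P2 against a4: payoffs 37, 36, 34, 98 → best response R.
P2 against a5: payoffs 70, 44, 93, 49 → best response CR.
No profile is a mutual best response for all players.

none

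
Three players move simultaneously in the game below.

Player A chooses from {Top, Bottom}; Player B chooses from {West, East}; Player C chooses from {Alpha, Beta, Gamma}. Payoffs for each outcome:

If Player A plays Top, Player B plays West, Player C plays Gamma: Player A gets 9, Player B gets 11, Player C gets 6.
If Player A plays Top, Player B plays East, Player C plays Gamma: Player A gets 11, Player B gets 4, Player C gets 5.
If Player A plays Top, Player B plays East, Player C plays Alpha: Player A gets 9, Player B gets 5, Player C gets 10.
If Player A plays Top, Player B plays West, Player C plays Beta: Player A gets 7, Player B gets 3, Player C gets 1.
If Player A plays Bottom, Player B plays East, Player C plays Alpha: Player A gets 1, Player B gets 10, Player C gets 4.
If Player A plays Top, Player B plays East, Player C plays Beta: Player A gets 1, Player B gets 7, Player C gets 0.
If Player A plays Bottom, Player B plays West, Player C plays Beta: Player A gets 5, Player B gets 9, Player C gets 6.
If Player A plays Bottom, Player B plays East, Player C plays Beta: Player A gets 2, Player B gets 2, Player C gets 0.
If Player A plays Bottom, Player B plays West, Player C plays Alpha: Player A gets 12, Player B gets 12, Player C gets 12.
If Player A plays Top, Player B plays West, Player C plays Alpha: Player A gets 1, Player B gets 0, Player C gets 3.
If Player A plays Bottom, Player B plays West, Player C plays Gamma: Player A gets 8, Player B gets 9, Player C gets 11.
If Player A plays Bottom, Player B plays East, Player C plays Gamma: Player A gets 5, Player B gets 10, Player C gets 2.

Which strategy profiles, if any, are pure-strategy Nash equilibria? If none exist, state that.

Pure-strategy Nash equilibria: (Top, West, Gamma); (Top, East, Alpha); (Bottom, West, Alpha)

(Top, West, Alpha): Player A can switch to Bottom (1 → 12). Not NE.
(Top, West, Beta): Player B can switch to East (3 → 7). Not NE.
(Top, West, Gamma): Player A gets 9, best alternative 8; Player B gets 11, best alternative 4; Player C gets 6, best alternative 3. No profitable deviation — NE.
(Top, East, Alpha): Player A gets 9, best alternative 1; Player B gets 5, best alternative 0; Player C gets 10, best alternative 5. No profitable deviation — NE.
(Top, East, Beta): Player A can switch to Bottom (1 → 2). Not NE.
(Top, East, Gamma): Player B can switch to West (4 → 11). Not NE.
(Bottom, West, Alpha): Player A gets 12, best alternative 1; Player B gets 12, best alternative 10; Player C gets 12, best alternative 11. No profitable deviation — NE.
(Bottom, West, Beta): Player A can switch to Top (5 → 7). Not NE.
(Bottom, West, Gamma): Player A can switch to Top (8 → 9). Not NE.
(Bottom, East, Alpha): Player A can switch to Top (1 → 9). Not NE.
(Bottom, East, Beta): Player B can switch to West (2 → 9). Not NE.
(Bottom, East, Gamma): Player A can switch to Top (5 → 11). Not NE.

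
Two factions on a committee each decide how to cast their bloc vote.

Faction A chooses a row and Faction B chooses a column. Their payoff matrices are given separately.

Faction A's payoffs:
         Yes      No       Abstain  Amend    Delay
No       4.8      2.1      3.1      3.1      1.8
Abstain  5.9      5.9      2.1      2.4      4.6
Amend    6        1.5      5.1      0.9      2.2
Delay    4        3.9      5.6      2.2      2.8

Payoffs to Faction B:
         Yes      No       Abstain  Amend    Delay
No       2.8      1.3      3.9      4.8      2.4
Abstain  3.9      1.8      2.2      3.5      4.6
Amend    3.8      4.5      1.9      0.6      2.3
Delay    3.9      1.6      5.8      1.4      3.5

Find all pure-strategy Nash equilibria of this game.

(No, Amend) and (Abstain, Delay) and (Delay, Abstain)

(No, Yes): Faction A can switch to Abstain (4.8 → 5.9). Not NE.
(No, No): Faction A can switch to Abstain (2.1 → 5.9). Not NE.
(No, Abstain): Faction A can switch to Amend (3.1 → 5.1). Not NE.
(No, Amend): Faction A gets 3.1, best alternative 2.4; Faction B gets 4.8, best alternative 3.9. No profitable deviation — NE.
(No, Delay): Faction A can switch to Abstain (1.8 → 4.6). Not NE.
(Abstain, Yes): Faction A can switch to Amend (5.9 → 6). Not NE.
(Abstain, No): Faction B can switch to Yes (1.8 → 3.9). Not NE.
(Abstain, Abstain): Faction A can switch to No (2.1 → 3.1). Not NE.
(Abstain, Amend): Faction A can switch to No (2.4 → 3.1). Not NE.
(Abstain, Delay): Faction A gets 4.6, best alternative 2.8; Faction B gets 4.6, best alternative 3.9. No profitable deviation — NE.
(Amend, Yes): Faction B can switch to No (3.8 → 4.5). Not NE.
(Amend, No): Faction A can switch to No (1.5 → 2.1). Not NE.
(Delay, Abstain): Faction A gets 5.6, best alternative 5.1; Faction B gets 5.8, best alternative 3.9. No profitable deviation — NE.
(The remaining 7 profiles each have a profitable deviation by the same check.)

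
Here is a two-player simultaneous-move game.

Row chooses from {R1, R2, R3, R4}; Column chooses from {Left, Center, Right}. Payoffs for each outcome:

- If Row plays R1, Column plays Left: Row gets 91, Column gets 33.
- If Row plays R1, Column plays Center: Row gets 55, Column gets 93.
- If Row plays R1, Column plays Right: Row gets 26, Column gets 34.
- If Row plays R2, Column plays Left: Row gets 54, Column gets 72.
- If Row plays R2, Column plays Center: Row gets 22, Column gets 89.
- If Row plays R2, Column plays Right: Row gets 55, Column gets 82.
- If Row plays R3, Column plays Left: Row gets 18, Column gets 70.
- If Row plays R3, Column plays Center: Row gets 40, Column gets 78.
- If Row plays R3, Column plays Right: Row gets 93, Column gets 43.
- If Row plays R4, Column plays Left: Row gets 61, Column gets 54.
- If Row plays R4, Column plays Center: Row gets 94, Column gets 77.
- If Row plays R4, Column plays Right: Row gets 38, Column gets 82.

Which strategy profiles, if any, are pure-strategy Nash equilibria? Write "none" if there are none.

(R1, Left): Column can switch to Center (33 → 93). Not NE.
(R1, Center): Row can switch to R4 (55 → 94). Not NE.
(R1, Right): Row can switch to R2 (26 → 55). Not NE.
(R2, Left): Row can switch to R1 (54 → 91). Not NE.
(R2, Center): Row can switch to R1 (22 → 55). Not NE.
(R2, Right): Row can switch to R3 (55 → 93). Not NE.
(R3, Left): Row can switch to R1 (18 → 91). Not NE.
(R3, Center): Row can switch to R1 (40 → 55). Not NE.
(R3, Right): Column can switch to Left (43 → 70). Not NE.
(R4, Left): Row can switch to R1 (61 → 91). Not NE.
(R4, Center): Column can switch to Right (77 → 82). Not NE.
(R4, Right): Row can switch to R2 (38 → 55). Not NE.

This game has no pure Nash equilibrium.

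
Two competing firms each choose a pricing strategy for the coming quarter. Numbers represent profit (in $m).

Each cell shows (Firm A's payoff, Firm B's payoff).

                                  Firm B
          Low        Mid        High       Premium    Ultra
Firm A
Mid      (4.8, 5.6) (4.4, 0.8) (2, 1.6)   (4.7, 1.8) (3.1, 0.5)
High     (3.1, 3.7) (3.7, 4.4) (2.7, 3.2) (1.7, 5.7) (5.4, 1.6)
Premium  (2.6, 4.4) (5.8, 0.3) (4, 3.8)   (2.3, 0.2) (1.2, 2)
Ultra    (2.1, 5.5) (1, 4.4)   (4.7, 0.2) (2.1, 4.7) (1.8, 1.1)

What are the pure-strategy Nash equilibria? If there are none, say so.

Firm A against Low: payoffs 4.8, 3.1, 2.6, 2.1 → best response Mid.
Firm A against Mid: payoffs 4.4, 3.7, 5.8, 1 → best response Premium.
Firm A against High: payoffs 2, 2.7, 4, 4.7 → best response Ultra.
Firm A against Premium: payoffs 4.7, 1.7, 2.3, 2.1 → best response Mid.
Firm A against Ultra: payoffs 3.1, 5.4, 1.2, 1.8 → best response High.
Firm B against Mid: payoffs 5.6, 0.8, 1.6, 1.8, 0.5 → best response Low.
Firm B against High: payoffs 3.7, 4.4, 3.2, 5.7, 1.6 → best response Premium.
Firm B against Premium: payoffs 4.4, 0.3, 3.8, 0.2, 2 → best response Low.
Firm B against Ultra: payoffs 5.5, 4.4, 0.2, 4.7, 1.1 → best response Low.
Mutual best responses: (Mid, Low).

Pure NE: (Mid, Low)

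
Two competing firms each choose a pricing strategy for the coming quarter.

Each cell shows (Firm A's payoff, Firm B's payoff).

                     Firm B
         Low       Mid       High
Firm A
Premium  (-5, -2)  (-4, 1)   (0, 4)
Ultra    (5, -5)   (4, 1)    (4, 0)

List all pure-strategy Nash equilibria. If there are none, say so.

(Ultra, Mid)

Firm A against Low: payoffs -5, 5 → best response Ultra.
Firm A against Mid: payoffs -4, 4 → best response Ultra.
Firm A against High: payoffs 0, 4 → best response Ultra.
Firm B against Premium: payoffs -2, 1, 4 → best response High.
Firm B against Ultra: payoffs -5, 1, 0 → best response Mid.
Mutual best responses: (Ultra, Mid).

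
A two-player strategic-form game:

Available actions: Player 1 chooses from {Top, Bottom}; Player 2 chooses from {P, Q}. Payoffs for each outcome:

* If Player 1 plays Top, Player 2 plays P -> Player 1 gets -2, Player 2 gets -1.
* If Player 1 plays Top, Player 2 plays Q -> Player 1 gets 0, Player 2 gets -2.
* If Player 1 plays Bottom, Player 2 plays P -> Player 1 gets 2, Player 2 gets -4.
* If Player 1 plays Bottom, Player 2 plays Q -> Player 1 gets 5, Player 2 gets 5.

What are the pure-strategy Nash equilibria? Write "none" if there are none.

Pure NE: (Bottom, Q)

For each strategy profile, look for a profitable unilateral deviation.
(Top, P): Player 1 can switch to Bottom (-2 → 2). Not NE.
(Top, Q): Player 1 can switch to Bottom (0 → 5). Not NE.
(Bottom, P): Player 2 can switch to Q (-4 → 5). Not NE.
(Bottom, Q): Player 1 gets 5, best alternative 0; Player 2 gets 5, best alternative -4. No profitable deviation — NE.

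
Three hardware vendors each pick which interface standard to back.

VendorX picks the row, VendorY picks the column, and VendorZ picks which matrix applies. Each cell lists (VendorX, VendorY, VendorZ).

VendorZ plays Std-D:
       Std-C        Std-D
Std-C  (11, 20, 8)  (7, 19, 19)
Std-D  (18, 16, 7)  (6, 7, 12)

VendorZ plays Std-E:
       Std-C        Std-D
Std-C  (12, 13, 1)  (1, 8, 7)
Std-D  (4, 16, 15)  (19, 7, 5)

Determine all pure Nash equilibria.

VendorX against (Std-C, Std-D): payoffs 11, 18 → best response Std-D.
VendorX against (Std-C, Std-E): payoffs 12, 4 → best response Std-C.
VendorX against (Std-D, Std-D): payoffs 7, 6 → best response Std-C.
VendorX against (Std-D, Std-E): payoffs 1, 19 → best response Std-D.
VendorY against (Std-C, Std-D): payoffs 20, 19 → best response Std-C.
VendorY against (Std-C, Std-E): payoffs 13, 8 → best response Std-C.
VendorY against (Std-D, Std-D): payoffs 16, 7 → best response Std-C.
VendorY against (Std-D, Std-E): payoffs 16, 7 → best response Std-C.
VendorZ against (Std-C, Std-C): payoffs 8, 1 → best response Std-D.
VendorZ against (Std-C, Std-D): payoffs 19, 7 → best response Std-D.
VendorZ against (Std-D, Std-C): payoffs 7, 15 → best response Std-E.
VendorZ against (Std-D, Std-D): payoffs 12, 5 → best response Std-D.
No profile is a mutual best response for all players.

This game has no pure Nash equilibrium.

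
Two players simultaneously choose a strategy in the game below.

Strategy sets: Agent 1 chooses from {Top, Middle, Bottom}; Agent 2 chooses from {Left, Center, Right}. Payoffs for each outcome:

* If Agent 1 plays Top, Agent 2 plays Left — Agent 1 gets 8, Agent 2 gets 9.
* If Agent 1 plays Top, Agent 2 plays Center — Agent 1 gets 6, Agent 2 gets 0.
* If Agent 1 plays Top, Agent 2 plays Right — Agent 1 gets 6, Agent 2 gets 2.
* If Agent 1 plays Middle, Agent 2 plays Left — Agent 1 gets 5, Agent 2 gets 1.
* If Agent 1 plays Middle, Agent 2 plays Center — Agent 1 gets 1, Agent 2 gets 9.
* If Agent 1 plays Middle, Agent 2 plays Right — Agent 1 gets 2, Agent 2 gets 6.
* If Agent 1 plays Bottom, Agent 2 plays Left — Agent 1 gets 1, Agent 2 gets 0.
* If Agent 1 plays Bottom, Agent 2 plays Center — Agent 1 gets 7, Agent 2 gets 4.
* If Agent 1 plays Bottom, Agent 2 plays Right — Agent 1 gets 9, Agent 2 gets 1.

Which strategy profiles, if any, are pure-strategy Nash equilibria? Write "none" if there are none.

The pure Nash equilibria are (Top, Left); (Bottom, Center).

(Top, Left): Agent 1 gets 8, best alternative 5; Agent 2 gets 9, best alternative 2. No profitable deviation — NE.
(Top, Center): Agent 1 can switch to Bottom (6 → 7). Not NE.
(Top, Right): Agent 1 can switch to Bottom (6 → 9). Not NE.
(Middle, Left): Agent 1 can switch to Top (5 → 8). Not NE.
(Middle, Center): Agent 1 can switch to Top (1 → 6). Not NE.
(Middle, Right): Agent 1 can switch to Top (2 → 6). Not NE.
(Bottom, Left): Agent 1 can switch to Top (1 → 8). Not NE.
(Bottom, Center): Agent 1 gets 7, best alternative 6; Agent 2 gets 4, best alternative 1. No profitable deviation — NE.
(Bottom, Right): Agent 2 can switch to Center (1 → 4). Not NE.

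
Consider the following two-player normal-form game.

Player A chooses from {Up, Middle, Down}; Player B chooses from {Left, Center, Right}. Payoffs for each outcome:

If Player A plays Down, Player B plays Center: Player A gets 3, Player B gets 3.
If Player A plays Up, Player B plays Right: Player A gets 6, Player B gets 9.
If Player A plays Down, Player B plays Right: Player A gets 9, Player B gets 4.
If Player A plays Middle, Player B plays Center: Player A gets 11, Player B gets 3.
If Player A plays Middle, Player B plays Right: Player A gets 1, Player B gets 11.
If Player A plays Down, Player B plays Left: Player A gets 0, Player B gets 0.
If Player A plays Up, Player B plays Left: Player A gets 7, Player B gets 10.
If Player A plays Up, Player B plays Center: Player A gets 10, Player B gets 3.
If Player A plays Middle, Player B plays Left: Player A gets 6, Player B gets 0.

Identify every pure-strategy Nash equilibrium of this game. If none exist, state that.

Player A against Left: payoffs 7, 6, 0 → best response Up.
Player A against Center: payoffs 10, 11, 3 → best response Middle.
Player A against Right: payoffs 6, 1, 9 → best response Down.
Player B against Up: payoffs 10, 3, 9 → best response Left.
Player B against Middle: payoffs 0, 3, 11 → best response Right.
Player B against Down: payoffs 0, 3, 4 → best response Right.
Mutual best responses: (Up, Left); (Down, Right).

(Up, Left); (Down, Right)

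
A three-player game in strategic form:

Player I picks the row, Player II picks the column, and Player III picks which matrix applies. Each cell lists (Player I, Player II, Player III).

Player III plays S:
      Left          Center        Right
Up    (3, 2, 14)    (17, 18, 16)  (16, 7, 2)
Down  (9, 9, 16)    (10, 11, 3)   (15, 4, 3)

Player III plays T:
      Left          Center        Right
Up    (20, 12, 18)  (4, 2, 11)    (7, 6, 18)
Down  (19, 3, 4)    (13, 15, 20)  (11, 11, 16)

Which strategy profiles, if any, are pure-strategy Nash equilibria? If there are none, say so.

The pure Nash equilibria are (Up, Left, T) and (Up, Center, S) and (Down, Center, T).

Mark each player's best response to every combination of opponents' strategies; a profile where every player is best-responding is a pure Nash equilibrium.
Player I against (Left, S): payoffs 3, 9 → best response Down.
Player I against (Left, T): payoffs 20, 19 → best response Up.
Player I against (Center, S): payoffs 17, 10 → best response Up.
Player I against (Center, T): payoffs 4, 13 → best response Down.
Player I against (Right, S): payoffs 16, 15 → best response Up.
Player I against (Right, T): payoffs 7, 11 → best response Down.
Player II against (Up, S): payoffs 2, 18, 7 → best response Center.
Player II against (Up, T): payoffs 12, 2, 6 → best response Left.
Player II against (Down, S): payoffs 9, 11, 4 → best response Center.
Player II against (Down, T): payoffs 3, 15, 11 → best response Center.
Player III against (Up, Left): payoffs 14, 18 → best response T.
Player III against (Up, Center): payoffs 16, 11 → best response S.
Player III against (Up, Right): payoffs 2, 18 → best response T.
Player III against (Down, Left): payoffs 16, 4 → best response S.
Player III against (Down, Center): payoffs 3, 20 → best response T.
Player III against (Down, Right): payoffs 3, 16 → best response T.
Mutual best responses: (Up, Left, T); (Up, Center, S); (Down, Center, T).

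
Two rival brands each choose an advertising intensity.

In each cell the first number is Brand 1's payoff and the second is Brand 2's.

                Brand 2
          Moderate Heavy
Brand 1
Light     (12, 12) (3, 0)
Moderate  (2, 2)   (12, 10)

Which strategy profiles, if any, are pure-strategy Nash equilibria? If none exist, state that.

(Light, Moderate), (Moderate, Heavy)

(Light, Moderate): Brand 1 gets 12, best alternative 2; Brand 2 gets 12, best alternative 0. No profitable deviation — NE.
(Light, Heavy): Brand 1 can switch to Moderate (3 → 12). Not NE.
(Moderate, Moderate): Brand 1 can switch to Light (2 → 12). Not NE.
(Moderate, Heavy): Brand 1 gets 12, best alternative 3; Brand 2 gets 10, best alternative 2. No profitable deviation — NE.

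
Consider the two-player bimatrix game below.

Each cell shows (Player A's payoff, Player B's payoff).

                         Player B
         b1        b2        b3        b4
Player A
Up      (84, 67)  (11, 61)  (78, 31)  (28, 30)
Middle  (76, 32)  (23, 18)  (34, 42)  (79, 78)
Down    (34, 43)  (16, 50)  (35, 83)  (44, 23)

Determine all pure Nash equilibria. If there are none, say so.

Player A against b1: payoffs 84, 76, 34 → best response Up.
Player A against b2: payoffs 11, 23, 16 → best response Middle.
Player A against b3: payoffs 78, 34, 35 → best response Up.
Player A against b4: payoffs 28, 79, 44 → best response Middle.
Player B against Up: payoffs 67, 61, 31, 30 → best response b1.
Player B against Middle: payoffs 32, 18, 42, 78 → best response b4.
Player B against Down: payoffs 43, 50, 83, 23 → best response b3.
Mutual best responses: (Up, b1); (Middle, b4).

Pure-strategy Nash equilibria: (Up, b1) and (Middle, b4)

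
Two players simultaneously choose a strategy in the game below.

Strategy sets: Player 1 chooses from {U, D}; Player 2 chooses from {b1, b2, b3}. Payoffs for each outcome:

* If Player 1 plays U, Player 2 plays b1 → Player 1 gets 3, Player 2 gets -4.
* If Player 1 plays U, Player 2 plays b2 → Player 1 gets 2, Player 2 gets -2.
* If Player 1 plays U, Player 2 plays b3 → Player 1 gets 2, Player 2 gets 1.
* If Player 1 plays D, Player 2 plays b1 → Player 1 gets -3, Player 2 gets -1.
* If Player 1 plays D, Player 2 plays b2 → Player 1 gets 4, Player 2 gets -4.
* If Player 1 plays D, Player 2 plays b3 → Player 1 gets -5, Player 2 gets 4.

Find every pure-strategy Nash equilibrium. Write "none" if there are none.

Player 1 against b1: payoffs 3, -3 → best response U.
Player 1 against b2: payoffs 2, 4 → best response D.
Player 1 against b3: payoffs 2, -5 → best response U.
Player 2 against U: payoffs -4, -2, 1 → best response b3.
Player 2 against D: payoffs -1, -4, 4 → best response b3.
Mutual best responses: (U, b3).

The unique pure-strategy Nash equilibrium is (U, b3).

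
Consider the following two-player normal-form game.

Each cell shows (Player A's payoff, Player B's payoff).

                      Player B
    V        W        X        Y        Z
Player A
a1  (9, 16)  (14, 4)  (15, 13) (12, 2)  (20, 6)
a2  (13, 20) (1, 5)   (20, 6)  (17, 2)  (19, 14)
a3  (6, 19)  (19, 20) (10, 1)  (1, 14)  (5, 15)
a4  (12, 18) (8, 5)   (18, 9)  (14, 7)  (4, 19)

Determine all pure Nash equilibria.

Pure-strategy Nash equilibria: (a2, V); (a3, W)

(a1, V): Player A can switch to a2 (9 → 13). Not NE.
(a1, W): Player A can switch to a3 (14 → 19). Not NE.
(a1, X): Player A can switch to a2 (15 → 20). Not NE.
(a1, Y): Player A can switch to a2 (12 → 17). Not NE.
(a1, Z): Player B can switch to V (6 → 16). Not NE.
(a2, V): Player A gets 13, best alternative 12; Player B gets 20, best alternative 14. No profitable deviation — NE.
(a2, W): Player A can switch to a1 (1 → 14). Not NE.
(a2, X): Player B can switch to V (6 → 20). Not NE.
(a2, Y): Player B can switch to V (2 → 20). Not NE.
(a3, W): Player A gets 19, best alternative 14; Player B gets 20, best alternative 19. No profitable deviation — NE.
(The remaining 10 profiles each have a profitable deviation by the same check.)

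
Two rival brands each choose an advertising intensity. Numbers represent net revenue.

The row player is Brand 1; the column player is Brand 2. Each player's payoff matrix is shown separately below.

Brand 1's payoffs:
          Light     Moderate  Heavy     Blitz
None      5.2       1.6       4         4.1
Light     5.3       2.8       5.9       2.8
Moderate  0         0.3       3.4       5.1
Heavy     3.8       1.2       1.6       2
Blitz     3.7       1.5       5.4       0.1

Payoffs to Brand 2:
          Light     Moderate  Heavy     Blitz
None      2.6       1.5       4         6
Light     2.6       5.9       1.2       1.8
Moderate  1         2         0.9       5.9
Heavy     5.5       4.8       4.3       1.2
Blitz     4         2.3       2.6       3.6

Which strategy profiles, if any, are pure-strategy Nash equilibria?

(None, Light): Brand 1 can switch to Light (5.2 → 5.3). Not NE.
(None, Moderate): Brand 1 can switch to Light (1.6 → 2.8). Not NE.
(None, Heavy): Brand 1 can switch to Light (4 → 5.9). Not NE.
(None, Blitz): Brand 1 can switch to Moderate (4.1 → 5.1). Not NE.
(Light, Light): Brand 2 can switch to Moderate (2.6 → 5.9). Not NE.
(Light, Moderate): Brand 1 gets 2.8, best alternative 1.6; Brand 2 gets 5.9, best alternative 2.6. No profitable deviation — NE.
(Light, Heavy): Brand 2 can switch to Light (1.2 → 2.6). Not NE.
(Light, Blitz): Brand 1 can switch to None (2.8 → 4.1). Not NE.
(Moderate, Light): Brand 1 can switch to None (0 → 5.2). Not NE.
(Moderate, Blitz): Brand 1 gets 5.1, best alternative 4.1; Brand 2 gets 5.9, best alternative 2. No profitable deviation — NE.
(The remaining 10 profiles each have a profitable deviation by the same check.)

The pure Nash equilibria are (Light, Moderate), (Moderate, Blitz).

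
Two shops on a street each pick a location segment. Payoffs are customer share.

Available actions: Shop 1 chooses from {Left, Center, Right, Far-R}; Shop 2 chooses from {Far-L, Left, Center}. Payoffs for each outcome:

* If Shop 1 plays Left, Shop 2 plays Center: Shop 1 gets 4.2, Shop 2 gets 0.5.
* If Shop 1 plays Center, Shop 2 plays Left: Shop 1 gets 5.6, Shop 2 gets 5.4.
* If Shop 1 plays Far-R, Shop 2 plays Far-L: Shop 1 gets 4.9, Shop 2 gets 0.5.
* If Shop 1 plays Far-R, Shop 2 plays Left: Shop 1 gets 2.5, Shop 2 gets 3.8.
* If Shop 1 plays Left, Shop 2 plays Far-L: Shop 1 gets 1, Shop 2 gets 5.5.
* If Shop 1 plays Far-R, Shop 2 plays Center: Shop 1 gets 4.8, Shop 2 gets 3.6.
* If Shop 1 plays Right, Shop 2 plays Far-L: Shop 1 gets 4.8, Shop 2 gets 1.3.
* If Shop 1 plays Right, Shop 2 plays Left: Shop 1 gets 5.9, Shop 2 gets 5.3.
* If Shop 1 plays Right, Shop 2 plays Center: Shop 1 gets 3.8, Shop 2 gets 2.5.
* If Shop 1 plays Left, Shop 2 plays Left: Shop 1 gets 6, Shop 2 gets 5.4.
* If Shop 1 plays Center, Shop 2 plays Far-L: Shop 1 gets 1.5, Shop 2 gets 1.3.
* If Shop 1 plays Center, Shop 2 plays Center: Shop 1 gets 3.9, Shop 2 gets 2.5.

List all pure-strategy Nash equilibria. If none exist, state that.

No pure-strategy Nash equilibrium.

Shop 1 against Far-L: payoffs 1, 1.5, 4.8, 4.9 → best response Far-R.
Shop 1 against Left: payoffs 6, 5.6, 5.9, 2.5 → best response Left.
Shop 1 against Center: payoffs 4.2, 3.9, 3.8, 4.8 → best response Far-R.
Shop 2 against Left: payoffs 5.5, 5.4, 0.5 → best response Far-L.
Shop 2 against Center: payoffs 1.3, 5.4, 2.5 → best response Left.
Shop 2 against Right: payoffs 1.3, 5.3, 2.5 → best response Left.
Shop 2 against Far-R: payoffs 0.5, 3.8, 3.6 → best response Left.
No profile is a mutual best response for all players.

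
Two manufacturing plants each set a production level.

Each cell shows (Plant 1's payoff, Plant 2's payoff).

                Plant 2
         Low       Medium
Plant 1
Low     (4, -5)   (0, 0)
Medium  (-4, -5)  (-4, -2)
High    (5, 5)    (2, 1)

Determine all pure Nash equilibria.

For each player, find the best response to each opponent profile; mutual best responses are the pure NE.
Plant 1 against Low: payoffs 4, -4, 5 → best response High.
Plant 1 against Medium: payoffs 0, -4, 2 → best response High.
Plant 2 against Low: payoffs -5, 0 → best response Medium.
Plant 2 against Medium: payoffs -5, -2 → best response Medium.
Plant 2 against High: payoffs 5, 1 → best response Low.
Mutual best responses: (High, Low).

The unique pure-strategy Nash equilibrium is (High, Low).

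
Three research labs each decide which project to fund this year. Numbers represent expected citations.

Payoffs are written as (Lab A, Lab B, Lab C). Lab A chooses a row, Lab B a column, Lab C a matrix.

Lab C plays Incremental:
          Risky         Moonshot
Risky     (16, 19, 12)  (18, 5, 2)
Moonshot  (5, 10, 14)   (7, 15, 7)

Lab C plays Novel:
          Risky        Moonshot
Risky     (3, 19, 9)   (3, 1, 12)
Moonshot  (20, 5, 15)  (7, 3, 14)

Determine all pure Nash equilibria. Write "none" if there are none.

The pure Nash equilibria are (Risky, Risky, Incremental), (Moonshot, Risky, Novel).

Mark each player's best response to every combination of opponents' strategies; a profile where every player is best-responding is a pure Nash equilibrium.
Lab A against (Risky, Incremental): payoffs 16, 5 → best response Risky.
Lab A against (Risky, Novel): payoffs 3, 20 → best response Moonshot.
Lab A against (Moonshot, Incremental): payoffs 18, 7 → best response Risky.
Lab A against (Moonshot, Novel): payoffs 3, 7 → best response Moonshot.
Lab B against (Risky, Incremental): payoffs 19, 5 → best response Risky.
Lab B against (Risky, Novel): payoffs 19, 1 → best response Risky.
Lab B against (Moonshot, Incremental): payoffs 10, 15 → best response Moonshot.
Lab B against (Moonshot, Novel): payoffs 5, 3 → best response Risky.
Lab C against (Risky, Risky): payoffs 12, 9 → best response Incremental.
Lab C against (Risky, Moonshot): payoffs 2, 12 → best response Novel.
Lab C against (Moonshot, Risky): payoffs 14, 15 → best response Novel.
Lab C against (Moonshot, Moonshot): payoffs 7, 14 → best response Novel.
Mutual best responses: (Risky, Risky, Incremental); (Moonshot, Risky, Novel).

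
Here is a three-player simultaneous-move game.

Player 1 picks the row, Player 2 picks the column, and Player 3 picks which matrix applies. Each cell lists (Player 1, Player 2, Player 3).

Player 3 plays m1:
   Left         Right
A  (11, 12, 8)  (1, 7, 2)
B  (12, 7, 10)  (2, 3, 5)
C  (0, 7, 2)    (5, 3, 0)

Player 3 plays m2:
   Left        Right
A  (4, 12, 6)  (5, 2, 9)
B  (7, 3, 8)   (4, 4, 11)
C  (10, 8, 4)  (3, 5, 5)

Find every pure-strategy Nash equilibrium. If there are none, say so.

(A, Left, m1): Player 1 can switch to B (11 → 12). Not NE.
(A, Left, m2): Player 1 can switch to B (4 → 7). Not NE.
(A, Right, m1): Player 1 can switch to B (1 → 2). Not NE.
(A, Right, m2): Player 2 can switch to Left (2 → 12). Not NE.
(B, Left, m1): Player 1 gets 12, best alternative 11; Player 2 gets 7, best alternative 3; Player 3 gets 10, best alternative 8. No profitable deviation — NE.
(B, Left, m2): Player 1 can switch to C (7 → 10). Not NE.
(B, Right, m1): Player 1 can switch to C (2 → 5). Not NE.
(B, Right, m2): Player 1 can switch to A (4 → 5). Not NE.
(C, Left, m1): Player 1 can switch to A (0 → 11). Not NE.
(C, Left, m2): Player 1 gets 10, best alternative 7; Player 2 gets 8, best alternative 5; Player 3 gets 4, best alternative 2. No profitable deviation — NE.
(C, Right, m1): Player 2 can switch to Left (3 → 7). Not NE.
(C, Right, m2): Player 1 can switch to A (3 → 5). Not NE.

Pure-strategy Nash equilibria: (B, Left, m1), (C, Left, m2)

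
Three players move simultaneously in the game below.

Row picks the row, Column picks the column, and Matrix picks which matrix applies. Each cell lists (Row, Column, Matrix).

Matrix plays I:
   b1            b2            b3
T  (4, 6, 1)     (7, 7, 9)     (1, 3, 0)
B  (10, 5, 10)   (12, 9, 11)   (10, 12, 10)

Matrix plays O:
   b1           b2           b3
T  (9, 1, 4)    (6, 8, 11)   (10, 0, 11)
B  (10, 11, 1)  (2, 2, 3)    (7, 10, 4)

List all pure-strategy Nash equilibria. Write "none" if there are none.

Row against (b1, I): payoffs 4, 10 → best response B.
Row against (b1, O): payoffs 9, 10 → best response B.
Row against (b2, I): payoffs 7, 12 → best response B.
Row against (b2, O): payoffs 6, 2 → best response T.
Row against (b3, I): payoffs 1, 10 → best response B.
Row against (b3, O): payoffs 10, 7 → best response T.
Column against (T, I): payoffs 6, 7, 3 → best response b2.
Column against (T, O): payoffs 1, 8, 0 → best response b2.
Column against (B, I): payoffs 5, 9, 12 → best response b3.
Column against (B, O): payoffs 11, 2, 10 → best response b1.
Matrix against (T, b1): payoffs 1, 4 → best response O.
Matrix against (T, b2): payoffs 9, 11 → best response O.
Matrix against (T, b3): payoffs 0, 11 → best response O.
Matrix against (B, b1): payoffs 10, 1 → best response I.
Matrix against (B, b2): payoffs 11, 3 → best response I.
Matrix against (B, b3): payoffs 10, 4 → best response I.
Mutual best responses: (T, b2, O); (B, b3, I).

Pure-strategy Nash equilibria: (T, b2, O), (B, b3, I)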